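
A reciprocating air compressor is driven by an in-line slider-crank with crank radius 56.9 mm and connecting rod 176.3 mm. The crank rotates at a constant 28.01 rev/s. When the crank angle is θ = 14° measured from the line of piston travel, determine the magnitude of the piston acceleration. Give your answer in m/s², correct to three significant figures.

2220

ω = 2π·28 = 176 rad/s
x(θ) = r cosθ + √(L² − r² sin²θ); with ω constant, a = ω²·d²x/dθ².
d²x/dθ² = −r cosθ − r²(cos2θ)/√u − r⁴ sin²2θ/(4u^{3/2}),  u = L² − r² sin²θ = 0.0308922 m².
Substituting r = 0.0569 m, L = 0.1763 m, θ = 14°: d²x/dθ² = -0.07158 m.
a = ω²·d²x/dθ² = (176)²·(-0.07158) = -2217.1 m/s²;  |a| = 2217.1 m/s².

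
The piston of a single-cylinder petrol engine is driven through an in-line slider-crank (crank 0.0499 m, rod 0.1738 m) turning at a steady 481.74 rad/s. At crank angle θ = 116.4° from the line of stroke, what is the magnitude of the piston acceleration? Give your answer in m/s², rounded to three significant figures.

ω = 481.7 rad/s
x(θ) = r cosθ + √(L² − r² sin²θ); with ω constant, a = ω²·d²x/dθ².
d²x/dθ² = −r cosθ − r²(cos2θ)/√u − r⁴ sin²2θ/(4u^{3/2}),  u = L² − r² sin²θ = 0.0282087 m².
Substituting r = 0.0499 m, L = 0.1738 m, θ = 116.4°: d²x/dθ² = +0.030943 m.
a = ω²·d²x/dθ² = (481.7)²·(+0.030943) = +7181.1 m/s²;  |a| = 7181.1 m/s².

7180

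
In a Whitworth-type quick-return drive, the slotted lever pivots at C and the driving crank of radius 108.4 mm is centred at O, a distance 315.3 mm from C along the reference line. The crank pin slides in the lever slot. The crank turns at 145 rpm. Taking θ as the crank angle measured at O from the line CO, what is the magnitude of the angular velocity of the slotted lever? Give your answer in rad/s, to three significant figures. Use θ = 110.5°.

0.0381

ω = 15.18 rad/s (from 145 rpm).
Crank pin A relative to C: A = (d + r cosθ, r sinθ); lever angle φ = atan2(r sinθ, d + r cosθ).
Differentiating tanφ: φ̇ = rω(d cosθ + r)/(d² + r² + 2dr cosθ).
d² + r² + 2dr cosθ = |CA|² = 0.0872255 m²;  d cosθ + r = -0.0020204 m.
|ω_lever| = |0.1084·15.18·-0.0020204| / 0.0872255 = 0.038126 rad/s.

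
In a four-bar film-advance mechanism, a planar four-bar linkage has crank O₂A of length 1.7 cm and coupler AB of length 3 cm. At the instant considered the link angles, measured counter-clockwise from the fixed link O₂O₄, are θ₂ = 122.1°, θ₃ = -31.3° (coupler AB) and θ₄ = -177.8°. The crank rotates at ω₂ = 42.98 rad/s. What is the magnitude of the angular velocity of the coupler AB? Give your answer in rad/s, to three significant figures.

38.3

ω₂ = 42.98 rad/s
Differentiating the loop-closure r₂e^{iθ₂}+r₃e^{iθ₃}=r₁+r₄e^{iθ₄} gives r₂ω₂e^{iθ₂}+r₃ω₃e^{iθ₃}=r₄ω₄e^{iθ₄}.
Eliminating the other unknown: ω₃ = r₂ω₂ sin(θ₄−θ₂) / [r₃ sin(θ₃−θ₄)].
Numerator sine = +0.86690; denominator sine = +0.55194.
Result = 0.017·42.98·(+0.86690) / (0.03·(+0.55194)) = +38.254 rad/s; magnitude 38.254 rad/s.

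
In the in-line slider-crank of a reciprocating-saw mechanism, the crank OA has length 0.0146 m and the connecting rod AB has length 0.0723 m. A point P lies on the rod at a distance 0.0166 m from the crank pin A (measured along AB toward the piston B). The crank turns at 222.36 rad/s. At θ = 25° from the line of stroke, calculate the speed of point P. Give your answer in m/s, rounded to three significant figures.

2.68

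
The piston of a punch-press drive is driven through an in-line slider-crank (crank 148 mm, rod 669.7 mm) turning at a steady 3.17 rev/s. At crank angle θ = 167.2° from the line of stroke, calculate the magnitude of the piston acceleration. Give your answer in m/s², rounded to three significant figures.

45.5

ω = 2π·3.17 = 19.92 rad/s
x(θ) = r cosθ + √(L² − r² sin²θ); with ω constant, a = ω²·d²x/dθ².
d²x/dθ² = −r cosθ − r²(cos2θ)/√u − r⁴ sin²2θ/(4u^{3/2}),  u = L² − r² sin²θ = 0.447423 m².
Substituting r = 0.148 m, L = 0.6697 m, θ = 167.2°: d²x/dθ² = +0.11472 m.
a = ω²·d²x/dθ² = (19.92)²·(+0.11472) = +45.509 m/s²;  |a| = 45.509 m/s².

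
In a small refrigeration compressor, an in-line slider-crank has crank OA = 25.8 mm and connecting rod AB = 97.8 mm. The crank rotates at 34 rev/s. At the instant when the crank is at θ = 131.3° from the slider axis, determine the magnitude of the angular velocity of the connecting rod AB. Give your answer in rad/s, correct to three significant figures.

ω = 213.6 rad/s (converted from 34 rev/s).
The rod makes angle φ with the slider axis where L sinφ = r sinθ; differentiating, L cosφ·φ̇ = r ω cosθ.
L cosφ = √(L² − r² sin²θ) = 0.09586 m.
|ω_rod| = r ω |cosθ| / √(L² − r² sin²θ) = 0.0258·213.6·0.66000/0.09586 = 37.948 rad/s.

37.9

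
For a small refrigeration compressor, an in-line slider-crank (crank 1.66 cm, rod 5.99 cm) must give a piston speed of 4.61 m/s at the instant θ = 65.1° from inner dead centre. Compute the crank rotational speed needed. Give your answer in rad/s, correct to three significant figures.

For an in-line slider-crank, |v_piston| = rω|sinθ|·[1 + r cosθ/√(L² − r² sin²θ)].
With r = 0.0166 m, L = 0.0599 m, θ = 65.1°: the bracketed kinematic factor |dx/dθ| = 0.016872 m.
ω = v/|dx/dθ| = 4.61/0.016872 = 273.23 rad/s.

273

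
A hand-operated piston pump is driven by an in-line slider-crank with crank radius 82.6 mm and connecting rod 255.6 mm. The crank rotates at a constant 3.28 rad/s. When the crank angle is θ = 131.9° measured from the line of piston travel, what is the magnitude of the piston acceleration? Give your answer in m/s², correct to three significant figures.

0.617

ω = 3.28 rad/s
x(θ) = r cosθ + √(L² − r² sin²θ); with ω constant, a = ω²·d²x/dθ².
d²x/dθ² = −r cosθ − r²(cos2θ)/√u − r⁴ sin²2θ/(4u^{3/2}),  u = L² − r² sin²θ = 0.0615516 m².
Substituting r = 0.0826 m, L = 0.2556 m, θ = 131.9°: d²x/dθ² = +0.05738 m.
a = ω²·d²x/dθ² = (3.28)²·(+0.05738) = +0.61731 m/s²;  |a| = 0.61731 m/s².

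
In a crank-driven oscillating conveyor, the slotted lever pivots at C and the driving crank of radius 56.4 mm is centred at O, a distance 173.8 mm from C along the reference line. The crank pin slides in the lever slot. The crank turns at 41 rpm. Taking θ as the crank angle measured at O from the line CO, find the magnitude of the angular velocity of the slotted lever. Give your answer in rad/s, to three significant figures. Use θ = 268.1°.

ω = 4.294 rad/s (from 41 rpm).
Crank pin A relative to C: A = (d + r cosθ, r sinθ); lever angle φ = atan2(r sinθ, d + r cosθ).
Differentiating tanφ: φ̇ = rω(d cosθ + r)/(d² + r² + 2dr cosθ).
d² + r² + 2dr cosθ = |CA|² = 0.0327374 m²;  d cosθ + r = +0.050638 m.
|ω_lever| = |0.0564·4.294·+0.050638| / 0.0327374 = 0.37456 rad/s.

0.375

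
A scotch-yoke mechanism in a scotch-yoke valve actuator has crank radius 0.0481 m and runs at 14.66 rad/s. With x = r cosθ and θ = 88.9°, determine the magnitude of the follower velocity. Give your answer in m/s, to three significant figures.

0.705

ω = 14.66 rad/s
x = r cosθ ⇒ ẋ = −rω sinθ.
|v| = rω|sinθ| = 0.0481·14.66·|sin 88.9°| = 0.70502 m/s.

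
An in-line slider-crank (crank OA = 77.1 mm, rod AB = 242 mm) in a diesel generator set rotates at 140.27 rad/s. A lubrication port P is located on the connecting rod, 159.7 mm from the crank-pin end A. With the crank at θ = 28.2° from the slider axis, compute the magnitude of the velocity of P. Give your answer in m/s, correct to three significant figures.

ω = 140.3 rad/s.  Crank-pin speed |V_A| = rω = 10.815 m/s, perpendicular to OA.
Rod angle: sinφ = −(r/L) sinθ ⇒ φ = -8.659°; ω_rod = −rω cosθ/√(L²−r²sin²θ) = -39.839 rad/s.
V_P = V_A + ω_rod × AP, with AP = 0.1597 m along the rod.
Components: V_Px = −rω sinθ − a·ω_rod·sinφ = -6.0684 m/s;  V_Py = rω cosθ + a·ω_rod·cosφ = +3.2414 m/s.
|V_P| = √(V_Px² + V_Py²) = 6.8798 m/s.

6.88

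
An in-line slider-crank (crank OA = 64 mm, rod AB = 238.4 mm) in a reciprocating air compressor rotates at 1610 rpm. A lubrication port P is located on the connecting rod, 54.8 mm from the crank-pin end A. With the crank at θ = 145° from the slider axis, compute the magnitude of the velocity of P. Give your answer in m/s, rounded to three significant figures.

ω = 168.6 rad/s.  Crank-pin speed |V_A| = rω = 10.79 m/s, perpendicular to OA.
Rod angle: sinφ = −(r/L) sinθ ⇒ φ = -8.858°; ω_rod = −rω cosθ/√(L²−r²sin²θ) = +37.523 rad/s.
V_P = V_A + ω_rod × AP, with AP = 0.0548 m along the rod.
Components: V_Px = −rω sinθ − a·ω_rod·sinφ = -5.8724 m/s;  V_Py = rω cosθ + a·ω_rod·cosφ = -6.8072 m/s.
|V_P| = √(V_Px² + V_Py²) = 8.9902 m/s.

8.99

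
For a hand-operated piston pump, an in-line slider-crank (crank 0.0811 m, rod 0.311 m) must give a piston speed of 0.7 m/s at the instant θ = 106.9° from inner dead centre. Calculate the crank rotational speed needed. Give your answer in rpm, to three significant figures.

93.5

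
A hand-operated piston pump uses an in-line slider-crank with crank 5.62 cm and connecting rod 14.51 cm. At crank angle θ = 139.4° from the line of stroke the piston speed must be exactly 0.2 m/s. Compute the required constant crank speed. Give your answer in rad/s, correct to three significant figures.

For an in-line slider-crank, |v_piston| = rω|sinθ|·[1 + r cosθ/√(L² − r² sin²θ)].
With r = 0.0562 m, L = 0.1451 m, θ = 139.4°: the bracketed kinematic factor |dx/dθ| = 0.025459 m.
ω = v/|dx/dθ| = 0.2/0.025459 = 7.8557 rad/s.

7.86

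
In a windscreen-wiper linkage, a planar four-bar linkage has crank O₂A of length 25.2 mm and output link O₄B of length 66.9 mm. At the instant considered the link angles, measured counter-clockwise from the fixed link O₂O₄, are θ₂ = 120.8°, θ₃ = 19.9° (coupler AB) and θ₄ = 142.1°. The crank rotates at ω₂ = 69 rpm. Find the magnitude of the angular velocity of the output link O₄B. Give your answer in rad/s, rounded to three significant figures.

ω₂ = 7.226 rad/s (from 69 rpm).
Differentiating the loop-closure r₂e^{iθ₂}+r₃e^{iθ₃}=r₁+r₄e^{iθ₄} gives r₂ω₂e^{iθ₂}+r₃ω₃e^{iθ₃}=r₄ω₄e^{iθ₄}.
Eliminating the other unknown: ω₄ = r₂ω₂ sin(θ₂−θ₃) / [r₄ sin(θ₄−θ₃)].
Numerator sine = +0.98196; denominator sine = +0.84619.
Result = 0.0252·7.226·(+0.98196) / (0.0669·(+0.84619)) = +3.1585 rad/s; magnitude 3.1585 rad/s.

3.16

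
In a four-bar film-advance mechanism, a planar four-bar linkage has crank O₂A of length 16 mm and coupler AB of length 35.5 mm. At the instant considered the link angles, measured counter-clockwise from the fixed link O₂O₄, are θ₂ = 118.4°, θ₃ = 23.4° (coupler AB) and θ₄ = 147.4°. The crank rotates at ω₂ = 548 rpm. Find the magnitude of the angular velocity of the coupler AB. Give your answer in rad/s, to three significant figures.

15.1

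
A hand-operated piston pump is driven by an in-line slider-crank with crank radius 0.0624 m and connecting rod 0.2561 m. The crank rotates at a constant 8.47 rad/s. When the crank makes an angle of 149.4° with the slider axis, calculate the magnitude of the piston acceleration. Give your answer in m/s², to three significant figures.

3.31

ω = 8.47 rad/s
x(θ) = r cosθ + √(L² − r² sin²θ); with ω constant, a = ω²·d²x/dθ².
d²x/dθ² = −r cosθ − r²(cos2θ)/√u − r⁴ sin²2θ/(4u^{3/2}),  u = L² − r² sin²θ = 0.0645782 m².
Substituting r = 0.0624 m, L = 0.2561 m, θ = 149.4°: d²x/dθ² = +0.046151 m.
a = ω²·d²x/dθ² = (8.47)²·(+0.046151) = +3.3109 m/s²;  |a| = 3.3109 m/s².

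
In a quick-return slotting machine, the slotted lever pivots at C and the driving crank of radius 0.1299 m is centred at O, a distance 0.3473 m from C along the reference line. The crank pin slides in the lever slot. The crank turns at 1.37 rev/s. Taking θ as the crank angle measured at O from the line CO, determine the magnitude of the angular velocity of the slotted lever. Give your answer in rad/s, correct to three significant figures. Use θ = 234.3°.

ω = 8.608 rad/s (from 1.37 rev/s).
Crank pin A relative to C: A = (d + r cosθ, r sinθ); lever angle φ = atan2(r sinθ, d + r cosθ).
Differentiating tanφ: φ̇ = rω(d cosθ + r)/(d² + r² + 2dr cosθ).
d² + r² + 2dr cosθ = |CA|² = 0.0848392 m²;  d cosθ + r = -0.072764 m.
|ω_lever| = |0.1299·8.608·-0.072764| / 0.0848392 = 0.95902 rad/s.

0.959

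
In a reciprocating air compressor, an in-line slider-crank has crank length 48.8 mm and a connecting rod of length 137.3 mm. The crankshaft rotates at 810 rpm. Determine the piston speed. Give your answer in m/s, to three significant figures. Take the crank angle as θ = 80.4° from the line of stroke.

4.34

ω = 2π·810/60 = 84.82 rad/s
For an in-line slider-crank, x = r cosθ + √(L² − r² sin²θ), so v = −rω sinθ·[1 + r cosθ/√(L² − r² sin²θ)].
With r = 0.0488 m, L = 0.1373 m, θ = 80.4°: √(L² − r² sin²θ) = 0.12859 m.
v = −0.0488·84.82·0.98600·[1 + 0.0488·0.16677/0.12859] = -4.3397 m/s.
|v| = 4.3397 m/s.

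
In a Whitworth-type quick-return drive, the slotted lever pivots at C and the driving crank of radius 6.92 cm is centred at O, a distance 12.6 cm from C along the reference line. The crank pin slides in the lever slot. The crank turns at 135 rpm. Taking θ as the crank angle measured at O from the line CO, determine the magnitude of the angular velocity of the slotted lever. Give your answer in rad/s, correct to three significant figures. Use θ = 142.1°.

4.28

ω = 14.14 rad/s (from 135 rpm).
Crank pin A relative to C: A = (d + r cosθ, r sinθ); lever angle φ = atan2(r sinθ, d + r cosθ).
Differentiating tanφ: φ̇ = rω(d cosθ + r)/(d² + r² + 2dr cosθ).
d² + r² + 2dr cosθ = |CA|² = 0.00690428 m²;  d cosθ + r = -0.030225 m.
|ω_lever| = |0.0692·14.14·-0.030225| / 0.00690428 = 4.2826 rad/s.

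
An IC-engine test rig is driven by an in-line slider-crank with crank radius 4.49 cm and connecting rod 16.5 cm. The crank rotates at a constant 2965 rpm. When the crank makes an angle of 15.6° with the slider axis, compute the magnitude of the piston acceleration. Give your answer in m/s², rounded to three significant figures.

ω = 2π·2965/60 = 310.5 rad/s
x(θ) = r cosθ + √(L² − r² sin²θ); with ω constant, a = ω²·d²x/dθ².
d²x/dθ² = −r cosθ − r²(cos2θ)/√u − r⁴ sin²2θ/(4u^{3/2}),  u = L² − r² sin²θ = 0.0270792 m².
Substituting r = 0.0449 m, L = 0.165 m, θ = 15.6°: d²x/dθ² = -0.053786 m.
a = ω²·d²x/dθ² = (310.5)²·(-0.053786) = -5185.4 m/s²;  |a| = 5185.4 m/s².

5190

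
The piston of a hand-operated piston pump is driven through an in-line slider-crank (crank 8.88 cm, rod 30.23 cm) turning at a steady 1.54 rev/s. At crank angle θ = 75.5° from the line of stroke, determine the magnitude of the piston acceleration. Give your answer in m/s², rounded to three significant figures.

ω = 2π·1.54 = 9.676 rad/s
x(θ) = r cosθ + √(L² − r² sin²θ); with ω constant, a = ω²·d²x/dθ².
d²x/dθ² = −r cosθ − r²(cos2θ)/√u − r⁴ sin²2θ/(4u^{3/2}),  u = L² − r² sin²θ = 0.0839942 m².
Substituting r = 0.0888 m, L = 0.3023 m, θ = 75.5°: d²x/dθ² = +0.0014131 m.
a = ω²·d²x/dθ² = (9.676)²·(+0.0014131) = +0.1323 m/s²;  |a| = 0.1323 m/s².

0.132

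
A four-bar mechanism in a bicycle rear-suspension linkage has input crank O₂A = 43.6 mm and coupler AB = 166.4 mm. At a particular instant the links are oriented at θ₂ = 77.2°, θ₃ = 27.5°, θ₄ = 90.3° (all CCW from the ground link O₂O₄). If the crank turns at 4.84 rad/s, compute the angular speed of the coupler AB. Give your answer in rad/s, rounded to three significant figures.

0.323

ω₂ = 4.84 rad/s
Differentiating the loop-closure r₂e^{iθ₂}+r₃e^{iθ₃}=r₁+r₄e^{iθ₄} gives r₂ω₂e^{iθ₂}+r₃ω₃e^{iθ₃}=r₄ω₄e^{iθ₄}.
Eliminating the other unknown: ω₃ = r₂ω₂ sin(θ₄−θ₂) / [r₃ sin(θ₃−θ₄)].
Numerator sine = +0.22665; denominator sine = -0.88942.
Result = 0.0436·4.84·(+0.22665) / (0.1664·(-0.88942)) = -0.32317 rad/s; magnitude 0.32317 rad/s.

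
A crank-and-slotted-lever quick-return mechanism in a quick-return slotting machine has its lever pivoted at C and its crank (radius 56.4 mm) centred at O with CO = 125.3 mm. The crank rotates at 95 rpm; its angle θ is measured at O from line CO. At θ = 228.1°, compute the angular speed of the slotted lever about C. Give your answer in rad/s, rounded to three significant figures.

1.62

ω = 9.948 rad/s (from 95 rpm).
Crank pin A relative to C: A = (d + r cosθ, r sinθ); lever angle φ = atan2(r sinθ, d + r cosθ).
Differentiating tanφ: φ̇ = rω(d cosθ + r)/(d² + r² + 2dr cosθ).
d² + r² + 2dr cosθ = |CA|² = 0.00944201 m²;  d cosθ + r = -0.027279 m.
|ω_lever| = |0.0564·9.948·-0.027279| / 0.00944201 = 1.6211 rad/s.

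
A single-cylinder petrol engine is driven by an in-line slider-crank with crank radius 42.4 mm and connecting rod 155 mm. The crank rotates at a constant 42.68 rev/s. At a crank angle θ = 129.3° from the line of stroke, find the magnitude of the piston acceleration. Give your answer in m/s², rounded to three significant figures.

ω = 2π·42.7 = 268.2 rad/s
x(θ) = r cosθ + √(L² − r² sin²θ); with ω constant, a = ω²·d²x/dθ².
d²x/dθ² = −r cosθ − r²(cos2θ)/√u − r⁴ sin²2θ/(4u^{3/2}),  u = L² − r² sin²θ = 0.0229484 m².
Substituting r = 0.0424 m, L = 0.155 m, θ = 129.3°: d²x/dθ² = +0.028978 m.
a = ω²·d²x/dθ² = (268.2)²·(+0.028978) = +2083.9 m/s²;  |a| = 2083.9 m/s².

2080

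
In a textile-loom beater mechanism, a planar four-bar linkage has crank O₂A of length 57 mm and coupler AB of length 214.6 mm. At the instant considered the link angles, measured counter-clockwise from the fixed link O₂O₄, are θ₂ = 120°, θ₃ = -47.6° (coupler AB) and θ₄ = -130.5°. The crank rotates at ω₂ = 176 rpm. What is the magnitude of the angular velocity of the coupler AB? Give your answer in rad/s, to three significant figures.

ω₂ = 18.43 rad/s (from 176 rpm).
Differentiating the loop-closure r₂e^{iθ₂}+r₃e^{iθ₃}=r₁+r₄e^{iθ₄} gives r₂ω₂e^{iθ₂}+r₃ω₃e^{iθ₃}=r₄ω₄e^{iθ₄}.
Eliminating the other unknown: ω₃ = r₂ω₂ sin(θ₄−θ₂) / [r₃ sin(θ₃−θ₄)].
Numerator sine = +0.94264; denominator sine = +0.99233.
Result = 0.057·18.43·(+0.94264) / (0.2146·(+0.99233)) = +4.6502 rad/s; magnitude 4.6502 rad/s.

4.65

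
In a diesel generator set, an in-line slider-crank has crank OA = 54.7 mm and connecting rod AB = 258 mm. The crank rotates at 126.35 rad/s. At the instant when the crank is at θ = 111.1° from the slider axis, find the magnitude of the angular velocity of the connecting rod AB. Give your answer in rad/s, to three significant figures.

ω = 126.3 rad/s
The rod makes angle φ with the slider axis where L sinφ = r sinθ; differentiating, L cosφ·φ̇ = r ω cosθ.
L cosφ = √(L² − r² sin²θ) = 0.2529 m.
|ω_rod| = r ω |cosθ| / √(L² − r² sin²θ) = 0.0547·126.3·0.36000/0.2529 = 9.838 rad/s.

9.84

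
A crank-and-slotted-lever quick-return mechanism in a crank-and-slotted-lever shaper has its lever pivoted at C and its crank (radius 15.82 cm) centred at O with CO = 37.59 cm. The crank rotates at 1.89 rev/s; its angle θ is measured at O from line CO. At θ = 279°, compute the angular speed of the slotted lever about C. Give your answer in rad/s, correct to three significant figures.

2.20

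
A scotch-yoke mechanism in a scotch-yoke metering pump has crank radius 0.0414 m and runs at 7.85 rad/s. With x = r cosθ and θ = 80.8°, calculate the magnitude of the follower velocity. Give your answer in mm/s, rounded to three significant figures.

ω = 7.85 rad/s
x = r cosθ ⇒ ẋ = −rω sinθ.
|v| = rω|sinθ| = 0.0414·7.85·|sin 80.8°| = 0.32081 m/s = 320.81 mm/s.

321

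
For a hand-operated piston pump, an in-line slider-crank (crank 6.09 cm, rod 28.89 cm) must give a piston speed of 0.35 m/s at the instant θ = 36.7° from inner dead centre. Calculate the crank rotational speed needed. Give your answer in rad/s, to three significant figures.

8.22

For an in-line slider-crank, |v_piston| = rω|sinθ|·[1 + r cosθ/√(L² − r² sin²θ)].
With r = 0.0609 m, L = 0.2889 m, θ = 36.7°: the bracketed kinematic factor |dx/dθ| = 0.042596 m.
ω = v/|dx/dθ| = 0.35/0.042596 = 8.2167 rad/s.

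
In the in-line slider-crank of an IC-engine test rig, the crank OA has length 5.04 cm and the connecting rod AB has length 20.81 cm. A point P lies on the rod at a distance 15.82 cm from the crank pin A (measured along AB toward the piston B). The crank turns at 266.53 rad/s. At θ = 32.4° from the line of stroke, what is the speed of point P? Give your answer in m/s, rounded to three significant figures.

8.76

ω = 266.5 rad/s.  Crank-pin speed |V_A| = rω = 13.433 m/s, perpendicular to OA.
Rod angle: sinφ = −(r/L) sinθ ⇒ φ = -7.456°; ω_rod = −rω cosθ/√(L²−r²sin²θ) = -54.967 rad/s.
V_P = V_A + ω_rod × AP, with AP = 0.1582 m along the rod.
Components: V_Px = −rω sinθ − a·ω_rod·sinφ = -8.3263 m/s;  V_Py = rω cosθ + a·ω_rod·cosφ = +2.7197 m/s.
|V_P| = √(V_Px² + V_Py²) = 8.7592 m/s.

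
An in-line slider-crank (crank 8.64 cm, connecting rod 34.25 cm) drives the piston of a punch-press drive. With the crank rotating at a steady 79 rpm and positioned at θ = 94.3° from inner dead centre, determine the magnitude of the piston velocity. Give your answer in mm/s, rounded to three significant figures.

ω = 2π·79/60 = 8.273 rad/s
For an in-line slider-crank, x = r cosθ + √(L² − r² sin²θ), so v = −rω sinθ·[1 + r cosθ/√(L² − r² sin²θ)].
With r = 0.0864 m, L = 0.3425 m, θ = 94.3°: √(L² − r² sin²θ) = 0.33149 m.
v = −0.0864·8.273·0.99719·[1 + 0.0864·-0.07498/0.33149] = -0.69883 m/s.
|v| = 0.69883 m/s = 698.83 mm/s.

699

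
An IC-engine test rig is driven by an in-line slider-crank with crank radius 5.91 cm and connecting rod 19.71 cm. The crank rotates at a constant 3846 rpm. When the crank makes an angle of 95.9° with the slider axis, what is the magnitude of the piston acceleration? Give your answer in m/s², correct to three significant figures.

3930

ω = 2π·3846/60 = 402.8 rad/s
x(θ) = r cosθ + √(L² − r² sin²θ); with ω constant, a = ω²·d²x/dθ².
d²x/dθ² = −r cosθ − r²(cos2θ)/√u − r⁴ sin²2θ/(4u^{3/2}),  u = L² − r² sin²θ = 0.0353925 m².
Substituting r = 0.0591 m, L = 0.1971 m, θ = 95.9°: d²x/dθ² = +0.02423 m.
a = ω²·d²x/dθ² = (402.8)²·(+0.02423) = +3930.3 m/s²;  |a| = 3930.3 m/s².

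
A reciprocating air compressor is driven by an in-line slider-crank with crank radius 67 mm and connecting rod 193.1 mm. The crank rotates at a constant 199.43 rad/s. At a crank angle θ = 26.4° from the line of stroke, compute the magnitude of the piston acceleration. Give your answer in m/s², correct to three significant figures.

2970

ω = 199.4 rad/s
x(θ) = r cosθ + √(L² − r² sin²θ); with ω constant, a = ω²·d²x/dθ².
d²x/dθ² = −r cosθ − r²(cos2θ)/√u − r⁴ sin²2θ/(4u^{3/2}),  u = L² − r² sin²θ = 0.0364001 m².
Substituting r = 0.067 m, L = 0.1931 m, θ = 26.4°: d²x/dθ² = -0.074698 m.
a = ω²·d²x/dθ² = (199.4)²·(-0.074698) = -2970.9 m/s²;  |a| = 2970.9 m/s².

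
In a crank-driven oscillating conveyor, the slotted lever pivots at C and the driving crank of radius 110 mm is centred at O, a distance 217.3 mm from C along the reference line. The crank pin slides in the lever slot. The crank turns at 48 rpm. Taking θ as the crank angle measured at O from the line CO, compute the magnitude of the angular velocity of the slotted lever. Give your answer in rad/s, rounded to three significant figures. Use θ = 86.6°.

1.09

ω = 5.027 rad/s (from 48 rpm).
Crank pin A relative to C: A = (d + r cosθ, r sinθ); lever angle φ = atan2(r sinθ, d + r cosθ).
Differentiating tanφ: φ̇ = rω(d cosθ + r)/(d² + r² + 2dr cosθ).
d² + r² + 2dr cosθ = |CA|² = 0.0621545 m²;  d cosθ + r = +0.12289 m.
|ω_lever| = |0.11·5.027·+0.12289| / 0.0621545 = 1.0932 rad/s.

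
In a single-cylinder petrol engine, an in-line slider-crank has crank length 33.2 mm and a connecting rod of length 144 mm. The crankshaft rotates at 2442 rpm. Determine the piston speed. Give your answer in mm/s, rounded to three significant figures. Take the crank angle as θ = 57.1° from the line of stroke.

ω = 2π·2442/60 = 255.7 rad/s
For an in-line slider-crank, x = r cosθ + √(L² − r² sin²θ), so v = −rω sinθ·[1 + r cosθ/√(L² − r² sin²θ)].
With r = 0.0332 m, L = 0.144 m, θ = 57.1°: √(L² − r² sin²θ) = 0.14128 m.
v = −0.0332·255.7·0.83962·[1 + 0.0332·0.54317/0.14128] = -8.0384 m/s.
|v| = 8.0384 m/s = 8038.4 mm/s.

8040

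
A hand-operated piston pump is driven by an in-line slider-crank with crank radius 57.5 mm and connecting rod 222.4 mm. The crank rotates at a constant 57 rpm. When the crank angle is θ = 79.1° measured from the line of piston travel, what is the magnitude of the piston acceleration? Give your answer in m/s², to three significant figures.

0.120

ω = 2π·57/60 = 5.969 rad/s
x(θ) = r cosθ + √(L² − r² sin²θ); with ω constant, a = ω²·d²x/dθ².
d²x/dθ² = −r cosθ − r²(cos2θ)/√u − r⁴ sin²2θ/(4u^{3/2}),  u = L² − r² sin²θ = 0.0462737 m².
Substituting r = 0.0575 m, L = 0.2224 m, θ = 79.1°: d²x/dθ² = +0.0033598 m.
a = ω²·d²x/dθ² = (5.969)²·(+0.0033598) = +0.11971 m/s²;  |a| = 0.11971 m/s².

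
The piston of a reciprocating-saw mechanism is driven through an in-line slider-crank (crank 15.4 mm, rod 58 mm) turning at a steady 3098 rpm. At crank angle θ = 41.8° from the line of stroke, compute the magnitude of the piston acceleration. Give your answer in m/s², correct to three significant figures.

ω = 2π·3098/60 = 324.4 rad/s
x(θ) = r cosθ + √(L² − r² sin²θ); with ω constant, a = ω²·d²x/dθ².
d²x/dθ² = −r cosθ − r²(cos2θ)/√u − r⁴ sin²2θ/(4u^{3/2}),  u = L² − r² sin²θ = 0.00325864 m².
Substituting r = 0.0154 m, L = 0.058 m, θ = 41.8°: d²x/dθ² = -0.012018 m.
a = ω²·d²x/dθ² = (324.4)²·(-0.012018) = -1264.9 m/s²;  |a| = 1264.9 m/s².

1260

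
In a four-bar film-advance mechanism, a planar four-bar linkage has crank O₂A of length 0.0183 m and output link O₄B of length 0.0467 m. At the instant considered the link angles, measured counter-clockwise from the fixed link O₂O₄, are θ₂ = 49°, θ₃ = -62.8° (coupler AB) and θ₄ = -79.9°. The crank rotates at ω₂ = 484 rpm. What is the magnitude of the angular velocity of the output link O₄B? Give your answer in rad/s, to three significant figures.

62.7

ω₂ = 50.68 rad/s (from 484 rpm).
Differentiating the loop-closure r₂e^{iθ₂}+r₃e^{iθ₃}=r₁+r₄e^{iθ₄} gives r₂ω₂e^{iθ₂}+r₃ω₃e^{iθ₃}=r₄ω₄e^{iθ₄}.
Eliminating the other unknown: ω₄ = r₂ω₂ sin(θ₂−θ₃) / [r₄ sin(θ₄−θ₃)].
Numerator sine = +0.92849; denominator sine = -0.29404.
Result = 0.0183·50.68·(+0.92849) / (0.0467·(-0.29404)) = -62.716 rad/s; magnitude 62.716 rad/s.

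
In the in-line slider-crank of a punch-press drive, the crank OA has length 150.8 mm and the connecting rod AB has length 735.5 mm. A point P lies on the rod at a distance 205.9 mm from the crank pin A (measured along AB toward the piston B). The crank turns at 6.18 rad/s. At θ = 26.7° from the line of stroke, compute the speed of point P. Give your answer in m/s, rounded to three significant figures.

0.744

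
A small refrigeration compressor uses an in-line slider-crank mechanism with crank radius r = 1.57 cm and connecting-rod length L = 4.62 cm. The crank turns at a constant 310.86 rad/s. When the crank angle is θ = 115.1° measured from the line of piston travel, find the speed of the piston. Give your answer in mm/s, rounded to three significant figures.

3750

ω = 310.9 rad/s
For an in-line slider-crank, x = r cosθ + √(L² − r² sin²θ), so v = −rω sinθ·[1 + r cosθ/√(L² − r² sin²θ)].
With r = 0.0157 m, L = 0.0462 m, θ = 115.1°: √(L² − r² sin²θ) = 0.043958 m.
v = −0.0157·310.9·0.90557·[1 + 0.0157·-0.42420/0.043958] = -3.75 m/s.
|v| = 3.75 m/s = 3750 mm/s.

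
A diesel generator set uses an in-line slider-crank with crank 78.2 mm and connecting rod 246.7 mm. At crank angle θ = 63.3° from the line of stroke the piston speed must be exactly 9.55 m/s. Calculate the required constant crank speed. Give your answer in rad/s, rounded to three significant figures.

119

For an in-line slider-crank, |v_piston| = rω|sinθ|·[1 + r cosθ/√(L² − r² sin²θ)].
With r = 0.0782 m, L = 0.2467 m, θ = 63.3°: the bracketed kinematic factor |dx/dθ| = 0.080237 m.
ω = v/|dx/dθ| = 9.55/0.080237 = 119.02 rad/s.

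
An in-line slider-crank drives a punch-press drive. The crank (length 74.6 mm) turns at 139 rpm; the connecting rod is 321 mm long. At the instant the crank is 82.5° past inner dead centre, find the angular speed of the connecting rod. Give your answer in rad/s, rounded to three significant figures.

ω = 14.56 rad/s (converted from 139 rpm).
The rod makes angle φ with the slider axis where L sinφ = r sinθ; differentiating, L cosφ·φ̇ = r ω cosθ.
L cosφ = √(L² − r² sin²θ) = 0.31236 m.
|ω_rod| = r ω |cosθ| / √(L² − r² sin²θ) = 0.0746·14.56·0.13053/0.31236 = 0.45375 rad/s.

0.454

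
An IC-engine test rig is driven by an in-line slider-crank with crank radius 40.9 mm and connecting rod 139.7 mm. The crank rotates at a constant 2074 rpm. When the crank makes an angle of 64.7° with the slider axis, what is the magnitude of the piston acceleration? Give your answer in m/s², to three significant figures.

461

ω = 2π·2074/60 = 217.2 rad/s
x(θ) = r cosθ + √(L² − r² sin²θ); with ω constant, a = ω²·d²x/dθ².
d²x/dθ² = −r cosθ − r²(cos2θ)/√u − r⁴ sin²2θ/(4u^{3/2}),  u = L² − r² sin²θ = 0.0181488 m².
Substituting r = 0.0409 m, L = 0.1397 m, θ = 64.7°: d²x/dθ² = -0.0097682 m.
a = ω²·d²x/dθ² = (217.2)²·(-0.0097682) = -460.78 m/s²;  |a| = 460.78 m/s².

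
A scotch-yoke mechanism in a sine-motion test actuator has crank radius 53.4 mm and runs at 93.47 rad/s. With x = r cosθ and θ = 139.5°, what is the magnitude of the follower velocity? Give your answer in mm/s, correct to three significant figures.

3240

ω = 93.47 rad/s
x = r cosθ ⇒ ẋ = −rω sinθ.
|v| = rω|sinθ| = 0.0534·93.47·|sin 139.5°| = 3.2416 m/s = 3241.6 mm/s.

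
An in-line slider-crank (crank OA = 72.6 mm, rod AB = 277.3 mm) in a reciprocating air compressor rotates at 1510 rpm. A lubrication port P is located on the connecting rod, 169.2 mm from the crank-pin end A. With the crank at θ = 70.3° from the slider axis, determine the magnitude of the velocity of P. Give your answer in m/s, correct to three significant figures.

11.5

ω = 158.1 rad/s.  Crank-pin speed |V_A| = rω = 11.48 m/s, perpendicular to OA.
Rod angle: sinφ = −(r/L) sinθ ⇒ φ = -14.270°; ω_rod = −rω cosθ/√(L²−r²sin²θ) = -14.4 rad/s.
V_P = V_A + ω_rod × AP, with AP = 0.1692 m along the rod.
Components: V_Px = −rω sinθ − a·ω_rod·sinφ = -11.409 m/s;  V_Py = rω cosθ + a·ω_rod·cosφ = +1.5086 m/s.
|V_P| = √(V_Px² + V_Py²) = 11.508 m/s.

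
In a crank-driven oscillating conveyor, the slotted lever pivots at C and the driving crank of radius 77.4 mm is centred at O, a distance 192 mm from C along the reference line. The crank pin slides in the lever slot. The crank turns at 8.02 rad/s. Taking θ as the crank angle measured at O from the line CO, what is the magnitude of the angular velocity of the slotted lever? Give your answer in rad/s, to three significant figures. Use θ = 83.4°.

ω = 8.02 rad/s
Crank pin A relative to C: A = (d + r cosθ, r sinθ); lever angle φ = atan2(r sinθ, d + r cosθ).
Differentiating tanφ: φ̇ = rω(d cosθ + r)/(d² + r² + 2dr cosθ).
d² + r² + 2dr cosθ = |CA|² = 0.0462709 m²;  d cosθ + r = +0.099468 m.
|ω_lever| = |0.0774·8.02·+0.099468| / 0.0462709 = 1.3344 rad/s.

1.33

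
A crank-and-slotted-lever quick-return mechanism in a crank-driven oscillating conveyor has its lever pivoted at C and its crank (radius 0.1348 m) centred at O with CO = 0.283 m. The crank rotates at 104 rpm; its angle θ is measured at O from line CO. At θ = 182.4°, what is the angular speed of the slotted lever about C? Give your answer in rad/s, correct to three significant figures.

9.86

ω = 10.89 rad/s (from 104 rpm).
Crank pin A relative to C: A = (d + r cosθ, r sinθ); lever angle φ = atan2(r sinθ, d + r cosθ).
Differentiating tanφ: φ̇ = rω(d cosθ + r)/(d² + r² + 2dr cosθ).
d² + r² + 2dr cosθ = |CA|² = 0.0220302 m²;  d cosθ + r = -0.14795 m.
|ω_lever| = |0.1348·10.89·-0.14795| / 0.0220302 = 9.8595 rad/s.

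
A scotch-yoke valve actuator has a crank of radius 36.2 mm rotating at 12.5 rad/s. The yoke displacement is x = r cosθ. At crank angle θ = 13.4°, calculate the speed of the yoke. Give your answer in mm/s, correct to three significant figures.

105

ω = 12.5 rad/s
x = r cosθ ⇒ ẋ = −rω sinθ.
|v| = rω|sinθ| = 0.0362·12.5·|sin 13.4°| = 0.10487 m/s = 104.87 mm/s.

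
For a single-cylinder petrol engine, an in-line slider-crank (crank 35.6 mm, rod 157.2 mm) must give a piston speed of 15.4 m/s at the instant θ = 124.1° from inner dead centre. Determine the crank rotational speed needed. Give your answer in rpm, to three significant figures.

5730

For an in-line slider-crank, |v_piston| = rω|sinθ|·[1 + r cosθ/√(L² − r² sin²θ)].
With r = 0.0356 m, L = 0.1572 m, θ = 124.1°: the bracketed kinematic factor |dx/dθ| = 0.025669 m.
ω = v/|dx/dθ| = 15.4/0.025669 = 599.96 rad/s.
N = 60ω/(2π) = 5729.1 rpm.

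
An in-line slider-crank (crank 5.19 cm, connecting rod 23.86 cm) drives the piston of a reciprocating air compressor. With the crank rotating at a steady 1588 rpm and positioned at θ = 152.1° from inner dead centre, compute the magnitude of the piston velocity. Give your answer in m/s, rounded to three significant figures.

3.26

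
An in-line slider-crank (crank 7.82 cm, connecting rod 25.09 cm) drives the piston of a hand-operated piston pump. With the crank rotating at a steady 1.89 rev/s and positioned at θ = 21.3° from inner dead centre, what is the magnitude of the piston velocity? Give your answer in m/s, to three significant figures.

0.436

ω = 2π·1.89 = 11.88 rad/s
For an in-line slider-crank, x = r cosθ + √(L² − r² sin²θ), so v = −rω sinθ·[1 + r cosθ/√(L² − r² sin²θ)].
With r = 0.0782 m, L = 0.2509 m, θ = 21.3°: √(L² − r² sin²θ) = 0.24929 m.
v = −0.0782·11.88·0.36325·[1 + 0.0782·0.93169/0.24929] = -0.43592 m/s.
|v| = 0.43592 m/s.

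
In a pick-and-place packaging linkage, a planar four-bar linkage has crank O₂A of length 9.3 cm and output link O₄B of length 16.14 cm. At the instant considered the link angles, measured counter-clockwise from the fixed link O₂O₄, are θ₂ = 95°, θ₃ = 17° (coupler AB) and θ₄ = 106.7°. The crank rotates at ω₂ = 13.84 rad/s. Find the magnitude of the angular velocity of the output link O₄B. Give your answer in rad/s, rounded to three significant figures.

7.80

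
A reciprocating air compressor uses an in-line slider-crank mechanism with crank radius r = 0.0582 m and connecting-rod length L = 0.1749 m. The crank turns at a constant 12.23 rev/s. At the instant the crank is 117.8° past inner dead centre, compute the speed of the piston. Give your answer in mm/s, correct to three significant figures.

3310

ω = 2π·12.2 = 76.84 rad/s
For an in-line slider-crank, x = r cosθ + √(L² − r² sin²θ), so v = −rω sinθ·[1 + r cosθ/√(L² − r² sin²θ)].
With r = 0.0582 m, L = 0.1749 m, θ = 117.8°: √(L² − r² sin²θ) = 0.16715 m.
v = −0.0582·76.84·0.88458·[1 + 0.0582·-0.46639/0.16715] = -3.3137 m/s.
|v| = 3.3137 m/s = 3313.7 mm/s.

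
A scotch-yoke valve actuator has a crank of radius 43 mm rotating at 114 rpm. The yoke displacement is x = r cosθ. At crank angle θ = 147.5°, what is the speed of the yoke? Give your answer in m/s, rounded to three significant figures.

0.276

ω = 11.94 rad/s (from 114 rpm).
x = r cosθ ⇒ ẋ = −rω sinθ.
|v| = rω|sinθ| = 0.043·11.94·|sin 147.5°| = 0.27582 m/s.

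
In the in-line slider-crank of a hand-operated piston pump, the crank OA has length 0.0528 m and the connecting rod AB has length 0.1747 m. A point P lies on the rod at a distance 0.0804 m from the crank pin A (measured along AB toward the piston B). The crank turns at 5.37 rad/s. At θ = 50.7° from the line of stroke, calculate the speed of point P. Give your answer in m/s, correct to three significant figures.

0.258

ω = 5.37 rad/s.  Crank-pin speed |V_A| = rω = 0.28354 m/s, perpendicular to OA.
Rod angle: sinφ = −(r/L) sinθ ⇒ φ = -13.526°; ω_rod = −rω cosθ/√(L²−r²sin²θ) = -1.0573 rad/s.
V_P = V_A + ω_rod × AP, with AP = 0.0804 m along the rod.
Components: V_Px = −rω sinθ − a·ω_rod·sinφ = -0.23929 m/s;  V_Py = rω cosθ + a·ω_rod·cosφ = +0.096938 m/s.
|V_P| = √(V_Px² + V_Py²) = 0.25818 m/s.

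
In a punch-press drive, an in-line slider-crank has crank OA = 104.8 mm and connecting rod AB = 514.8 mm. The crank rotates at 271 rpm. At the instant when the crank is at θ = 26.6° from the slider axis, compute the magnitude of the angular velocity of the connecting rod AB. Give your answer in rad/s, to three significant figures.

5.19

ω = 28.38 rad/s (converted from 271 rpm).
The rod makes angle φ with the slider axis where L sinφ = r sinθ; differentiating, L cosφ·φ̇ = r ω cosθ.
L cosφ = √(L² − r² sin²θ) = 0.51266 m.
|ω_rod| = r ω |cosθ| / √(L² − r² sin²θ) = 0.1048·28.38·0.89415/0.51266 = 5.1873 rad/s.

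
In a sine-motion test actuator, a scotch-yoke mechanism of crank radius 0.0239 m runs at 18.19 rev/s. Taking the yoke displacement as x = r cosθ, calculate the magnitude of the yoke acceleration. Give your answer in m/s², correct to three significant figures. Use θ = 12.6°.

305

ω = 114.3 rad/s (from 18.19 rev/s).
x = r cosθ ⇒ ẍ = −rω² cosθ (ω constant).
|a| = rω²|cosθ| = 0.0239·(114.3)²·|cos 12.6°| = 304.67 m/s².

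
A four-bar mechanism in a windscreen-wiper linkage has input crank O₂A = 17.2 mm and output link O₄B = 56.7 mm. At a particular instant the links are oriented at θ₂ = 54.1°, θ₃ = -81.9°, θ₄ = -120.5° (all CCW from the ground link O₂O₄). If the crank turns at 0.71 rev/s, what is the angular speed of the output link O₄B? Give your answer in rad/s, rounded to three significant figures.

1.51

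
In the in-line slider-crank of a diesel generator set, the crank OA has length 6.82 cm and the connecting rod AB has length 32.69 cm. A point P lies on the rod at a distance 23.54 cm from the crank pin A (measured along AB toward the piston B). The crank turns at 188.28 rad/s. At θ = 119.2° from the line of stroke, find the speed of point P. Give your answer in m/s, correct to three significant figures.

ω = 188.3 rad/s.  Crank-pin speed |V_A| = rω = 12.841 m/s, perpendicular to OA.
Rod angle: sinφ = −(r/L) sinθ ⇒ φ = -10.493°; ω_rod = −rω cosθ/√(L²−r²sin²θ) = +19.489 rad/s.
V_P = V_A + ω_rod × AP, with AP = 0.2354 m along the rod.
Components: V_Px = −rω sinθ − a·ω_rod·sinφ = -10.373 m/s;  V_Py = rω cosθ + a·ω_rod·cosφ = -1.7534 m/s.
|V_P| = √(V_Px² + V_Py²) = 10.521 m/s.

10.5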